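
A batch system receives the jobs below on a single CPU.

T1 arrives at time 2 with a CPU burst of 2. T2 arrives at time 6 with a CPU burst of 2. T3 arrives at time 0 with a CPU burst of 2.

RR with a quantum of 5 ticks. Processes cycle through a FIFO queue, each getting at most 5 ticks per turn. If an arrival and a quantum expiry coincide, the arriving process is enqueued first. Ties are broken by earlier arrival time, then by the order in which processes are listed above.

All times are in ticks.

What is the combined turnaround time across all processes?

Schedule: | T3 0-2 | T1 2-4 | idle 4-6 | T2 6-8 |
Completion: T1=4  T2=8  T3=2
Turnaround = completion − arrival: T1=2, T2=2, T3=2
Total turnaround = 2 + 2 + 2 = 6

6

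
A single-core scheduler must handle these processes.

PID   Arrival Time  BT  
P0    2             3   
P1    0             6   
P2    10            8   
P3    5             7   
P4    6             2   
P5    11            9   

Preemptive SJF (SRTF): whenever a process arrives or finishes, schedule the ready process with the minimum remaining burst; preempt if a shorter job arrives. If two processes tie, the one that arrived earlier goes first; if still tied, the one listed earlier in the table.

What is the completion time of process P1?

Timeline: | P1 0-2 | P0 2-5 | P1 5-6 | P4 6-8 | P1 8-11 | P3 11-18 | P2 18-26 | P5 26-35 |
Completion: P0=5  P1=11  P2=26  P3=18  P4=8  P5=35

11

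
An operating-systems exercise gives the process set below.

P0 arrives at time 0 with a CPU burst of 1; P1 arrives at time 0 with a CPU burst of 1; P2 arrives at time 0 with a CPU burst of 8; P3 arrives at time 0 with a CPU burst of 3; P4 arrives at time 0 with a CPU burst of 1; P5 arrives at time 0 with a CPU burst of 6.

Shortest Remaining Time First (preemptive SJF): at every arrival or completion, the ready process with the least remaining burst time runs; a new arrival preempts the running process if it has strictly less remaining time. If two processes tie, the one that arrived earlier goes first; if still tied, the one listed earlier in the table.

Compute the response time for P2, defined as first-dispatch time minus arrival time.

Timeline: | P0 0-1 | P1 1-2 | P4 2-3 | P3 3-6 | P5 6-12 | P2 12-20 |
Completion: P0=1  P1=2  P2=20  P3=6  P4=3  P5=12
Response(P2) = first start − arrival = 12 − 0 = 12

12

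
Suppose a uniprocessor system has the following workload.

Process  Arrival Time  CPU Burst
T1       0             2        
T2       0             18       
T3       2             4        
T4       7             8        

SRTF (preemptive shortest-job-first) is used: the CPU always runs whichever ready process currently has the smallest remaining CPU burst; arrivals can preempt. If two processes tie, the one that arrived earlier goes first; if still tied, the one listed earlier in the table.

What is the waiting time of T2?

14

Schedule: | T1 0-2 | T3 2-6 | T2 6-7 | T4 7-15 | T2 15-32 |
Completion: T1=2  T2=32  T3=6  T4=15
Turnaround (C−A): T1=2  T2=32  T3=4  T4=8
Waiting(T2) = turnaround − burst = 32 − 18 = 14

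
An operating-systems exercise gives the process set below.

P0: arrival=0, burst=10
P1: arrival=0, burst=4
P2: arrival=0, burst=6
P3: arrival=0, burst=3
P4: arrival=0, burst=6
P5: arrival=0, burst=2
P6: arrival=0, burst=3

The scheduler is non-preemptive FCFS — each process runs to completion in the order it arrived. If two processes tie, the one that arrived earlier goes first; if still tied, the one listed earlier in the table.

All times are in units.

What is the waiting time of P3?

20

Gantt: | P0 0-10 | P1 10-14 | P2 14-20 | P3 20-23 | P4 23-29 | P5 29-31 | P6 31-34 |
Completion: P0=10  P1=14  P2=20  P3=23  P4=29  P5=31  P6=34
Waiting(P3) = turnaround − burst = 23 − 3 = 20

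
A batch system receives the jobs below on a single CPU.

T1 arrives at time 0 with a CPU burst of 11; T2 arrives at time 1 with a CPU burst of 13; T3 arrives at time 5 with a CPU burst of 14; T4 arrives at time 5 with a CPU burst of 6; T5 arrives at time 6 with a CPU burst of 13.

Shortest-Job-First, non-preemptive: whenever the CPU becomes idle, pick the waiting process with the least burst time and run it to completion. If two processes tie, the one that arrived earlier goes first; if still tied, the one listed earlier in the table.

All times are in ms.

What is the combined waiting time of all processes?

Gantt: | T1 0-11 | T4 11-17 | T2 17-30 | T5 30-43 | T3 43-57 |
Completion: T1=11  T2=30  T3=57  T4=17  T5=43
Waiting = turnaround − burst: T1=0, T2=16, T3=38, T4=6, T5=24
Total waiting = 0 + 16 + 38 + 6 + 24 = 84

84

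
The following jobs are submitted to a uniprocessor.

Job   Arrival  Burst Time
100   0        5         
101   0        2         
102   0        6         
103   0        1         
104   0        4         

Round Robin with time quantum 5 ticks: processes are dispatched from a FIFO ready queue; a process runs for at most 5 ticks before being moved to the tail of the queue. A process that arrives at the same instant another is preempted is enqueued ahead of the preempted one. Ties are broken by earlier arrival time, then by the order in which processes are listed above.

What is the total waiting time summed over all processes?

42

Schedule: | 100 0-5 | 101 5-7 | 102 7-12 | 103 12-13 | 104 13-17 | 102 17-18 |
Completion: 100=5  101=7  102=18  103=13  104=17
Waiting = turnaround − burst: 100=0, 101=5, 102=12, 103=12, 104=13
Total waiting = 0 + 5 + 12 + 12 + 13 = 42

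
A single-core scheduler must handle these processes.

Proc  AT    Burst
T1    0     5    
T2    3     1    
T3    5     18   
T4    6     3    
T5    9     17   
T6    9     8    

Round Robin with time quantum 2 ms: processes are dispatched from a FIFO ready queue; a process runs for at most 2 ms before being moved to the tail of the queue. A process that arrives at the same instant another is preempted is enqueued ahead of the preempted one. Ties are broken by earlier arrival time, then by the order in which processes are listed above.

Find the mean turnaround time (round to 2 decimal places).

22.00

Gantt: | T1 0-4 | T2 4-5 | T1 5-6 | T3 6-8 | T4 8-10 | T3 10-12 | T5 12-14 | T6 14-16 | T4 16-17 | T3 17-19 | T5 19-21 | T6 21-23 | T3 23-25 | T5 25-27 | T6 27-29 | T3 29-31 | T5 31-33 | T6 33-35 | T3 35-37 | T5 37-39 | T3 39-41 | T5 41-43 | T3 43-45 | T5 45-47 | T3 47-49 | T5 49-52 |
Completion: T1=6  T2=5  T3=49  T4=17  T5=52  T6=35
Turnaround (C−A): T1=6  T2=2  T3=44  T4=11  T5=43  T6=26
Turnaround times: T1=6, T2=2, T3=44, T4=11, T5=43, T6=26
Average turnaround = (6+2+44+11+43+26) / 6 = 132/6 = 22.00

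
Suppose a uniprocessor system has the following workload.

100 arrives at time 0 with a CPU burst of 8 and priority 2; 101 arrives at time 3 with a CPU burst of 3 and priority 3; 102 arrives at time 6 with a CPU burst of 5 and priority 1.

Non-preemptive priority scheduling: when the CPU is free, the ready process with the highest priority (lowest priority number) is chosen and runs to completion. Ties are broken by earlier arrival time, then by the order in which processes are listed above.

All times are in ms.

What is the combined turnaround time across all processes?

28

Timeline: | 100 0-8 | 102 8-13 | 101 13-16 |
Completion: 100=8  101=16  102=13
Turnaround (C−A): 100=8  101=13  102=7
Turnaround = completion − arrival: 100=8, 101=13, 102=7
Total turnaround = 8 + 13 + 7 = 28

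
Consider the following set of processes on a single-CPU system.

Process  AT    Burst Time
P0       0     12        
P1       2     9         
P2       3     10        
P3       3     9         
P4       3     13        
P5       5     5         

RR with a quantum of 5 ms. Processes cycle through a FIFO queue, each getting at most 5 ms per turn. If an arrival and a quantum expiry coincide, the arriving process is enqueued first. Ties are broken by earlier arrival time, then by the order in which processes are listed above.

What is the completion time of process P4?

Timeline: | P0 0-5 | P1 5-10 | P2 10-15 | P3 15-20 | P4 20-25 | P5 25-30 | P0 30-35 | P1 35-39 | P2 39-44 | P3 44-48 | P4 48-53 | P0 53-55 | P4 55-58 |
Completion: P0=55  P1=39  P2=44  P3=48  P4=58  P5=30

58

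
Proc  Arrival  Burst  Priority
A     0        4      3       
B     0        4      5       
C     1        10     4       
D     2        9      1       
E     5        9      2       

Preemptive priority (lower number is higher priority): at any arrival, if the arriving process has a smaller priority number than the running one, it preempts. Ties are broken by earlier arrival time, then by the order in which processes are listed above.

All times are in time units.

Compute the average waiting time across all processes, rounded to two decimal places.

Timeline: | A 0-2 | D 2-11 | E 11-20 | A 20-22 | C 22-32 | B 32-36 |
Completion: A=22  B=36  C=32  D=11  E=20
Turnaround (C−A): A=22  B=36  C=31  D=9  E=15
Waiting times: A=18, B=32, C=21, D=0, E=6
Average waiting = (18+32+21+0+6) / 5 = 77/5 = 15.40

15.40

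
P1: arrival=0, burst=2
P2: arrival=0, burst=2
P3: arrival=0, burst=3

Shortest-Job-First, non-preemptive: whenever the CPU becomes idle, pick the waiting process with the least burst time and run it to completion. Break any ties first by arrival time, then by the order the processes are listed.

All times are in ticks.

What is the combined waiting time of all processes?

Gantt: | P1 0-2 | P2 2-4 | P3 4-7 |
Completion: P1=2  P2=4  P3=7
Waiting = turnaround − burst: P1=0, P2=2, P3=4
Total waiting = 0 + 2 + 4 = 6

6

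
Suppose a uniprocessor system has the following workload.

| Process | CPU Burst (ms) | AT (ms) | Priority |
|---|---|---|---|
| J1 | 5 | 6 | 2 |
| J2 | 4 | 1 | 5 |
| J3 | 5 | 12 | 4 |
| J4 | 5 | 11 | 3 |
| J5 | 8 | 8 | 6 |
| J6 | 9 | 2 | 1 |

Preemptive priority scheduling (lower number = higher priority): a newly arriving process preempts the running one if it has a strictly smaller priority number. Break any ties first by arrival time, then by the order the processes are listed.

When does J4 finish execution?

21

Gantt: | idle 0-1 | J2 1-2 | J6 2-11 | J1 11-16 | J4 16-21 | J3 21-26 | J2 26-29 | J5 29-37 |
Completion: J1=16  J2=29  J3=26  J4=21  J5=37  J6=11
Turnaround (C−A): J1=10  J2=28  J3=14  J4=10  J5=29  J6=9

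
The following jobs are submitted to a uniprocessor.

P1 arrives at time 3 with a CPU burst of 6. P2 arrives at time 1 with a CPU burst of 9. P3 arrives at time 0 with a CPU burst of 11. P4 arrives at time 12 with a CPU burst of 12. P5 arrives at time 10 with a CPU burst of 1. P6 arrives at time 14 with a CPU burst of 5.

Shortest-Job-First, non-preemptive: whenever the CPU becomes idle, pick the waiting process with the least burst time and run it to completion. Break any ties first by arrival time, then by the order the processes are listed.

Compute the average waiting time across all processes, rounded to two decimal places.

Timeline: | P3 0-11 | P5 11-12 | P1 12-18 | P6 18-23 | P2 23-32 | P4 32-44 |
Completion: P1=18  P2=32  P3=11  P4=44  P5=12  P6=23
Turnaround (C−A): P1=15  P2=31  P3=11  P4=32  P5=2  P6=9
Waiting times: P1=9, P2=22, P3=0, P4=20, P5=1, P6=4
Average waiting = (9+22+0+20+1+4) / 6 = 56/6 = 9.33

9.33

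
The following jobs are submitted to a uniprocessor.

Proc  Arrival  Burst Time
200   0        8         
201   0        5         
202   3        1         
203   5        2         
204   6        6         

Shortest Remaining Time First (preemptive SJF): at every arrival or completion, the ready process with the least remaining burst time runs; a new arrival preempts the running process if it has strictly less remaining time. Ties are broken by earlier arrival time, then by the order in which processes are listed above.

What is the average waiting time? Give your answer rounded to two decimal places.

Schedule: | 201 0-3 | 202 3-4 | 201 4-6 | 203 6-8 | 204 8-14 | 200 14-22 |
Completion: 200=22  201=6  202=4  203=8  204=14
Waiting times: 200=14, 201=1, 202=0, 203=1, 204=2
Average waiting = (14+1+0+1+2) / 5 = 18/5 = 3.60

3.60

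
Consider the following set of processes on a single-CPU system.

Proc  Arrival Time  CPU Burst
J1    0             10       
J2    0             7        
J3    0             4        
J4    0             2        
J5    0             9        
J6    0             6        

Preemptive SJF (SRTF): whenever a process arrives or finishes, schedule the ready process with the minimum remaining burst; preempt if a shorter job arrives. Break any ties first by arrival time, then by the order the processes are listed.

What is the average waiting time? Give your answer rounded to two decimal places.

Timeline: | J4 0-2 | J3 2-6 | J6 6-12 | J2 12-19 | J5 19-28 | J1 28-38 |
Completion: J1=38  J2=19  J3=6  J4=2  J5=28  J6=12
Waiting times: J1=28, J2=12, J3=2, J4=0, J5=19, J6=6
Average waiting = (28+12+2+0+19+6) / 6 = 67/6 = 11.17

11.17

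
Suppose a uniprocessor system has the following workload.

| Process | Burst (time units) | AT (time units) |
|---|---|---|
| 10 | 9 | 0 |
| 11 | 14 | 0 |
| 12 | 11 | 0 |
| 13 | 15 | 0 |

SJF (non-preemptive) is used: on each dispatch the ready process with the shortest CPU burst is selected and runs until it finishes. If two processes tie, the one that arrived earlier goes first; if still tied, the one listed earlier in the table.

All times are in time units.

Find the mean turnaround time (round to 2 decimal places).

28.00

Schedule: | 10 0-9 | 12 9-20 | 11 20-34 | 13 34-49 |
Completion: 10=9  11=34  12=20  13=49
Turnaround (C−A): 10=9  11=34  12=20  13=49
Turnaround times: 10=9, 11=34, 12=20, 13=49
Average turnaround = (9+34+20+49) / 4 = 112/4 = 28.00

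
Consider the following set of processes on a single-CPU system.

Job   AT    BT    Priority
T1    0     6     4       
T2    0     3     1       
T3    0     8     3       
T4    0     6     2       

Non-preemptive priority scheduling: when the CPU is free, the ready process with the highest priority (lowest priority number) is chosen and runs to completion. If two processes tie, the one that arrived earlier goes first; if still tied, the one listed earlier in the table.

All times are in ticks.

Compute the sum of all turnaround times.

52

Gantt: | T2 0-3 | T4 3-9 | T3 9-17 | T1 17-23 |
Completion: T1=23  T2=3  T3=17  T4=9
Turnaround (C−A): T1=23  T2=3  T3=17  T4=9
Turnaround = completion − arrival: T1=23, T2=3, T3=17, T4=9
Total turnaround = 23 + 3 + 17 + 9 = 52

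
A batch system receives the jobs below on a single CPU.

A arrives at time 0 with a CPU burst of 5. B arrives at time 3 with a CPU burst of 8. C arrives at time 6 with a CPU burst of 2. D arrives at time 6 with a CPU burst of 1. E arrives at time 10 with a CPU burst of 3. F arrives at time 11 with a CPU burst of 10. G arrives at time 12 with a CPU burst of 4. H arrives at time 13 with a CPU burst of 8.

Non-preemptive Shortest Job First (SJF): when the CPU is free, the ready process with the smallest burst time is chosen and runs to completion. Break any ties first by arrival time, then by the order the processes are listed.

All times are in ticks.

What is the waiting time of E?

6

Schedule: | A 0-5 | B 5-13 | D 13-14 | C 14-16 | E 16-19 | G 19-23 | H 23-31 | F 31-41 |
Completion: A=5  B=13  C=16  D=14  E=19  F=41  G=23  H=31
Turnaround (C−A): A=5  B=10  C=10  D=8  E=9  F=30  G=11  H=18
Waiting(E) = turnaround − burst = 9 − 3 = 6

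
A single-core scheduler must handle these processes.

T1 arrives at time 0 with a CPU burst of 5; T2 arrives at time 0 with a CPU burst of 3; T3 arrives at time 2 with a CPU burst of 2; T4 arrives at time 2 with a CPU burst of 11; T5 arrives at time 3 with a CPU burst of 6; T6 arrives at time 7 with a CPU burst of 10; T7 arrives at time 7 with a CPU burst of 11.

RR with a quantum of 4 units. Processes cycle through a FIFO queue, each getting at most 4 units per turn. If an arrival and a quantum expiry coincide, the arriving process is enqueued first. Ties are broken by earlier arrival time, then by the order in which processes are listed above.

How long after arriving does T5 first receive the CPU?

Schedule: | T1 0-4 | T2 4-7 | T3 7-9 | T4 9-13 | T5 13-17 | T1 17-18 | T6 18-22 | T7 22-26 | T4 26-30 | T5 30-32 | T6 32-36 | T7 36-40 | T4 40-43 | T6 43-45 | T7 45-48 |
Completion: T1=18  T2=7  T3=9  T4=43  T5=32  T6=45  T7=48
Turnaround (C−A): T1=18  T2=7  T3=7  T4=41  T5=29  T6=38  T7=41
Response(T5) = first start − arrival = 13 − 3 = 10

10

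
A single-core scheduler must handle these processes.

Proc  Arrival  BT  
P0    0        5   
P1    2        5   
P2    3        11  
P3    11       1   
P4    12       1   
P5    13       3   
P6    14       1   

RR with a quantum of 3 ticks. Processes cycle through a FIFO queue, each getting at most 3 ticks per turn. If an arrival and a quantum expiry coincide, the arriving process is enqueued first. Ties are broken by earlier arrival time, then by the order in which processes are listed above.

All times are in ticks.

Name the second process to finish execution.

Gantt: | P0 0-3 | P1 3-6 | P2 6-9 | P0 9-11 | P1 11-13 | P2 13-16 | P3 16-17 | P4 17-18 | P5 18-21 | P6 21-22 | P2 22-27 |
Completion: P0=11  P1=13  P2=27  P3=17  P4=18  P5=21  P6=22
Turnaround (C−A): P0=11  P1=11  P2=24  P3=6  P4=6  P5=8  P6=8
Finish order: P0 → P1 → P3 → P4 → P5 → P6 → P2

P1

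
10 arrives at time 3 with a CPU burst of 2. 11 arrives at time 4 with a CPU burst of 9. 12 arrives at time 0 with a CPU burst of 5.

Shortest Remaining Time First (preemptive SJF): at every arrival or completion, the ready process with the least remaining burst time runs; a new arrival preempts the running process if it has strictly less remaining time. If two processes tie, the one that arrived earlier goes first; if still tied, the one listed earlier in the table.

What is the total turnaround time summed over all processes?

21

Timeline: | 12 0-5 | 10 5-7 | 11 7-16 |
Completion: 10=7  11=16  12=5
Turnaround (C−A): 10=4  11=12  12=5
Turnaround = completion − arrival: 10=4, 11=12, 12=5
Total turnaround = 4 + 12 + 5 = 21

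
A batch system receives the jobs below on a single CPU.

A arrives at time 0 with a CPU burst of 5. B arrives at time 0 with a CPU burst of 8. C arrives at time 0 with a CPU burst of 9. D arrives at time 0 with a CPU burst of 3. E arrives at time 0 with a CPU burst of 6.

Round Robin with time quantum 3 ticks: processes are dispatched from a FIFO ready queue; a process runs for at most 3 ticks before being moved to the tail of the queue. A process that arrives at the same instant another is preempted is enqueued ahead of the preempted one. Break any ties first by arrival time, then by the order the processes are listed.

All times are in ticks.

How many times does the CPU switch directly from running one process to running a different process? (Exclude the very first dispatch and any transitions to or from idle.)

10

Gantt: | A 0-3 | B 3-6 | C 6-9 | D 9-12 | E 12-15 | A 15-17 | B 17-20 | C 20-23 | E 23-26 | B 26-28 | C 28-31 |
Completion: A=17  B=28  C=31  D=12  E=26
Turnaround (C−A): A=17  B=28  C=31  D=12  E=26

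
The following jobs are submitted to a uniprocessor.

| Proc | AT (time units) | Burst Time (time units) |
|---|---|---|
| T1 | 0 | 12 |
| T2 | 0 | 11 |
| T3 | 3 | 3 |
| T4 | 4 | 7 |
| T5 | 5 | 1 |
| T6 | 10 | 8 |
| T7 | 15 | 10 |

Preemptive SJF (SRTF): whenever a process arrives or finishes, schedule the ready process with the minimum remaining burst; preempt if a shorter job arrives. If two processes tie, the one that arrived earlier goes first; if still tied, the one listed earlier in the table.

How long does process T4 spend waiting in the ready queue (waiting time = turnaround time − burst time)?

Timeline: | T2 0-3 | T3 3-6 | T5 6-7 | T4 7-14 | T2 14-22 | T6 22-30 | T7 30-40 | T1 40-52 |
Completion: T1=52  T2=22  T3=6  T4=14  T5=7  T6=30  T7=40
Turnaround (C−A): T1=52  T2=22  T3=3  T4=10  T5=2  T6=20  T7=25
Waiting(T4) = turnaround − burst = 10 − 7 = 3

3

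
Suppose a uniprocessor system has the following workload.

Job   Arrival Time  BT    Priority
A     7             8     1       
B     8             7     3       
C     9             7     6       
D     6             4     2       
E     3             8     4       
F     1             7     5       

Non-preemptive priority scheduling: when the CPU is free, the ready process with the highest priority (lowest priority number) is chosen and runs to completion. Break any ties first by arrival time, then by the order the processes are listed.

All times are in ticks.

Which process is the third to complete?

D

Schedule: | idle 0-1 | F 1-8 | A 8-16 | D 16-20 | B 20-27 | E 27-35 | C 35-42 |
Completion: A=16  B=27  C=42  D=20  E=35  F=8
Finish order: F → A → D → B → E → C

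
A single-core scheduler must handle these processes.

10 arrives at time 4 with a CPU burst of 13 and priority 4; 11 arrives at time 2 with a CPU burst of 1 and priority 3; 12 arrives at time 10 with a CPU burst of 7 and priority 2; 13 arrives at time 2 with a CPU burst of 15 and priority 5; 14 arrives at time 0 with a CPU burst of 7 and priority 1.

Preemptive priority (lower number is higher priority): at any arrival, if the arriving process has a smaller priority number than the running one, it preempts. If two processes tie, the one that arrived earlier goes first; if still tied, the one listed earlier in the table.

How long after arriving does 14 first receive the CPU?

0

Gantt: | 14 0-7 | 11 7-8 | 10 8-10 | 12 10-17 | 10 17-28 | 13 28-43 |
Completion: 10=28  11=8  12=17  13=43  14=7
Response(14) = first start − arrival = 0 − 0 = 0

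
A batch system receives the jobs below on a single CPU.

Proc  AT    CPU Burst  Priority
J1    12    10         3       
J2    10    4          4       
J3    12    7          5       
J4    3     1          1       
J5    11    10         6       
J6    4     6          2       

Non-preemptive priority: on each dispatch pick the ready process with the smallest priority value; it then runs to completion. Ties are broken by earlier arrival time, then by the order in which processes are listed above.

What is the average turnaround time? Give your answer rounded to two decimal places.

Timeline: | idle 0-3 | J4 3-4 | J6 4-10 | J2 10-14 | J1 14-24 | J3 24-31 | J5 31-41 |
Completion: J1=24  J2=14  J3=31  J4=4  J5=41  J6=10
Turnaround (C−A): J1=12  J2=4  J3=19  J4=1  J5=30  J6=6
Turnaround times: J1=12, J2=4, J3=19, J4=1, J5=30, J6=6
Average turnaround = (12+4+19+1+30+6) / 6 = 72/6 = 12.00

12.00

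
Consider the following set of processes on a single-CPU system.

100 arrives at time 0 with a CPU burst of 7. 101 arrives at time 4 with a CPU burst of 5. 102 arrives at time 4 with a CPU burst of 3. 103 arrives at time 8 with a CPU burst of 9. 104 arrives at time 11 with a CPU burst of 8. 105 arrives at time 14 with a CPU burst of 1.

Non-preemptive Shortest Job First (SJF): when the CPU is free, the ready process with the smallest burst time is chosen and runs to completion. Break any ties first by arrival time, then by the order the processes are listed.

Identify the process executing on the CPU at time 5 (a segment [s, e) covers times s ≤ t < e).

Gantt: | 100 0-7 | 102 7-10 | 101 10-15 | 105 15-16 | 104 16-24 | 103 24-33 |
Completion: 100=7  101=15  102=10  103=33  104=24  105=16

100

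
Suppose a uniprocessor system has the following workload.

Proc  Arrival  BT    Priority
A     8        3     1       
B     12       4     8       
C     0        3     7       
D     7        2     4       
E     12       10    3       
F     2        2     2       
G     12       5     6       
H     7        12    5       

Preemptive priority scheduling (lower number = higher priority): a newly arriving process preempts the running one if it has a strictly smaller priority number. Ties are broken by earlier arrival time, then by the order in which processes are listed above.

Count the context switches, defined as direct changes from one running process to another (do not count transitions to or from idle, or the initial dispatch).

8

Schedule: | C 0-2 | F 2-4 | C 4-5 | idle 5-7 | D 7-8 | A 8-11 | D 11-12 | E 12-22 | H 22-34 | G 34-39 | B 39-43 |
Completion: A=11  B=43  C=5  D=12  E=22  F=4  G=39  H=34
Turnaround (C−A): A=3  B=31  C=5  D=5  E=10  F=2  G=27  H=27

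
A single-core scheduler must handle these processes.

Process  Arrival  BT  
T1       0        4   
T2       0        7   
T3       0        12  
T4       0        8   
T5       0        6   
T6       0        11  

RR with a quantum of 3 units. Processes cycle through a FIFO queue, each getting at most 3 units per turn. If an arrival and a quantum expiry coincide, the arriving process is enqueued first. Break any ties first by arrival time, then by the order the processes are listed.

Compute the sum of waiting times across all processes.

171

Gantt: | T1 0-3 | T2 3-6 | T3 6-9 | T4 9-12 | T5 12-15 | T6 15-18 | T1 18-19 | T2 19-22 | T3 22-25 | T4 25-28 | T5 28-31 | T6 31-34 | T2 34-35 | T3 35-38 | T4 38-40 | T6 40-43 | T3 43-46 | T6 46-48 |
Completion: T1=19  T2=35  T3=46  T4=40  T5=31  T6=48
Turnaround (C−A): T1=19  T2=35  T3=46  T4=40  T5=31  T6=48
Waiting = turnaround − burst: T1=15, T2=28, T3=34, T4=32, T5=25, T6=37
Total waiting = 15 + 28 + 34 + 32 + 25 + 37 = 171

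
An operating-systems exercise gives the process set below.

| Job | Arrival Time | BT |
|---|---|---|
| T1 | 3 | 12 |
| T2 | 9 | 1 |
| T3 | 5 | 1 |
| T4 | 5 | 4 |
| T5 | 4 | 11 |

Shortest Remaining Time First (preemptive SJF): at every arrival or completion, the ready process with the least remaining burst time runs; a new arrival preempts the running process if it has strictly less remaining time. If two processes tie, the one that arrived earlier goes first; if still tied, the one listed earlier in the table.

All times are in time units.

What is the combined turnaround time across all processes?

54

Schedule: | idle 0-3 | T1 3-5 | T3 5-6 | T4 6-10 | T2 10-11 | T1 11-21 | T5 21-32 |
Completion: T1=21  T2=11  T3=6  T4=10  T5=32
Turnaround (C−A): T1=18  T2=2  T3=1  T4=5  T5=28
Turnaround = completion − arrival: T1=18, T2=2, T3=1, T4=5, T5=28
Total turnaround = 18 + 2 + 1 + 5 + 28 = 54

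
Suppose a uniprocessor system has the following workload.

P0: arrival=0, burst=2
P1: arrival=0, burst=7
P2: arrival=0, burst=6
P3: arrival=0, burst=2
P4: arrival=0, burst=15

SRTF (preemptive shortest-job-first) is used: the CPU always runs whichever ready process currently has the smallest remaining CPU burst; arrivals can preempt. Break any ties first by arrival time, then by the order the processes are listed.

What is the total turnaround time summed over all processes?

65

Timeline: | P0 0-2 | P3 2-4 | P2 4-10 | P1 10-17 | P4 17-32 |
Completion: P0=2  P1=17  P2=10  P3=4  P4=32
Turnaround = completion − arrival: P0=2, P1=17, P2=10, P3=4, P4=32
Total turnaround = 2 + 17 + 10 + 4 + 32 = 65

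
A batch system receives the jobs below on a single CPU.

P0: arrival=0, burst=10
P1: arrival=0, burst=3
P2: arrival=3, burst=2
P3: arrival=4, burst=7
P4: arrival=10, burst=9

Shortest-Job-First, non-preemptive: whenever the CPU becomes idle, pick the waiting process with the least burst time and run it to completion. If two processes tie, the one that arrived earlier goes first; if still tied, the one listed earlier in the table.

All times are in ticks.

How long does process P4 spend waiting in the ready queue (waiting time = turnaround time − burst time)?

2

Schedule: | P1 0-3 | P2 3-5 | P3 5-12 | P4 12-21 | P0 21-31 |
Completion: P0=31  P1=3  P2=5  P3=12  P4=21
Turnaround (C−A): P0=31  P1=3  P2=2  P3=8  P4=11
Waiting(P4) = turnaround − burst = 11 − 9 = 2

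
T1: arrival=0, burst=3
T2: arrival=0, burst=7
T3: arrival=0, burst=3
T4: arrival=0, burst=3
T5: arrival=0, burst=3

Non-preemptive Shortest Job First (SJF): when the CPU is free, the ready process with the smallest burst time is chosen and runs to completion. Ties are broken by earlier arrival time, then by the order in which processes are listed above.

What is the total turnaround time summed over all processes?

49

Gantt: | T1 0-3 | T3 3-6 | T4 6-9 | T5 9-12 | T2 12-19 |
Completion: T1=3  T2=19  T3=6  T4=9  T5=12
Turnaround (C−A): T1=3  T2=19  T3=6  T4=9  T5=12
Turnaround = completion − arrival: T1=3, T2=19, T3=6, T4=9, T5=12
Total turnaround = 3 + 19 + 6 + 9 + 12 = 49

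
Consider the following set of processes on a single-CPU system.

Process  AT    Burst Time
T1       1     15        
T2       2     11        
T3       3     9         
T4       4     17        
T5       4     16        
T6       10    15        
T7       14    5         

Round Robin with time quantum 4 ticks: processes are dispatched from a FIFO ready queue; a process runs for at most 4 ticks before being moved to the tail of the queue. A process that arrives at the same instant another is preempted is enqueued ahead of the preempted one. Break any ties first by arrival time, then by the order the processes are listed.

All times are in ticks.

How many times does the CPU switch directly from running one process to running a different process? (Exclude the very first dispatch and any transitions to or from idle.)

24

Schedule: | idle 0-1 | T1 1-5 | T2 5-9 | T3 9-13 | T4 13-17 | T5 17-21 | T1 21-25 | T2 25-29 | T6 29-33 | T3 33-37 | T7 37-41 | T4 41-45 | T5 45-49 | T1 49-53 | T2 53-56 | T6 56-60 | T3 60-61 | T7 61-62 | T4 62-66 | T5 66-70 | T1 70-73 | T6 73-77 | T4 77-81 | T5 81-85 | T6 85-88 | T4 88-89 |
Completion: T1=73  T2=56  T3=61  T4=89  T5=85  T6=88  T7=62
Turnaround (C−A): T1=72  T2=54  T3=58  T4=85  T5=81  T6=78  T7=48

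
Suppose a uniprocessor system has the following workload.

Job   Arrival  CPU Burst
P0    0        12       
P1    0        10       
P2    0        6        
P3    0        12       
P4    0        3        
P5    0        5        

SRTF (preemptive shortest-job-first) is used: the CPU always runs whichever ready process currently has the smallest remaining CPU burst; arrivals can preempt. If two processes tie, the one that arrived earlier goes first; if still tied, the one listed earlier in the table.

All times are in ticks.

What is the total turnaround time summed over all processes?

133

Timeline: | P4 0-3 | P5 3-8 | P2 8-14 | P1 14-24 | P0 24-36 | P3 36-48 |
Completion: P0=36  P1=24  P2=14  P3=48  P4=3  P5=8
Turnaround = completion − arrival: P0=36, P1=24, P2=14, P3=48, P4=3, P5=8
Total turnaround = 36 + 24 + 14 + 48 + 3 + 8 = 133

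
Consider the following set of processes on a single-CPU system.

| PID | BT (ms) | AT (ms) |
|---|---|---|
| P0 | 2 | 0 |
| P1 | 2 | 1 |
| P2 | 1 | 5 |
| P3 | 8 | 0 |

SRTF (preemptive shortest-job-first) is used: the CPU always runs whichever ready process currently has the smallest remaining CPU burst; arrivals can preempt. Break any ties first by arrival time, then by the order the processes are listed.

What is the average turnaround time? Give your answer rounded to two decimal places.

4.75

Timeline: | P0 0-2 | P1 2-4 | P3 4-5 | P2 5-6 | P3 6-13 |
Completion: P0=2  P1=4  P2=6  P3=13
Turnaround times: P0=2, P1=3, P2=1, P3=13
Average turnaround = (2+3+1+13) / 4 = 19/4 = 4.75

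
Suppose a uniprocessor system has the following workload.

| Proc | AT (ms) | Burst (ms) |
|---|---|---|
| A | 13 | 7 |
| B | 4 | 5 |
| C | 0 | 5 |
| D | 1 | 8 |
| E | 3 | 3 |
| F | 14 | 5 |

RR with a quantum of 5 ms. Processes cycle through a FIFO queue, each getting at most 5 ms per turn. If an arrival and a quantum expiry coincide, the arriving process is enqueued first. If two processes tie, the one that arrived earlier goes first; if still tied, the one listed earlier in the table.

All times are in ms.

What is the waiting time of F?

Timeline: | C 0-5 | D 5-10 | E 10-13 | B 13-18 | D 18-21 | A 21-26 | F 26-31 | A 31-33 |
Completion: A=33  B=18  C=5  D=21  E=13  F=31
Waiting(F) = turnaround − burst = 17 − 5 = 12

12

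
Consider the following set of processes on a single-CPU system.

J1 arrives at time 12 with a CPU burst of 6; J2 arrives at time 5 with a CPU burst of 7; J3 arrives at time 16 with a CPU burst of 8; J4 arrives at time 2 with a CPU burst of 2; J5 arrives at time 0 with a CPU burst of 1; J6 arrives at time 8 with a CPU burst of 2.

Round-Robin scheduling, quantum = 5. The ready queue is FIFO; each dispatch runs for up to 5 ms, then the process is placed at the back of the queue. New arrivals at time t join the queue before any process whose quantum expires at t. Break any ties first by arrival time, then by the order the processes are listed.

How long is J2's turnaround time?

9

Timeline: | J5 0-1 | idle 1-2 | J4 2-4 | idle 4-5 | J2 5-10 | J6 10-12 | J2 12-14 | J1 14-19 | J3 19-24 | J1 24-25 | J3 25-28 |
Completion: J1=25  J2=14  J3=28  J4=4  J5=1  J6=12
Turnaround(J2) = completion − arrival = 14 − 5 = 9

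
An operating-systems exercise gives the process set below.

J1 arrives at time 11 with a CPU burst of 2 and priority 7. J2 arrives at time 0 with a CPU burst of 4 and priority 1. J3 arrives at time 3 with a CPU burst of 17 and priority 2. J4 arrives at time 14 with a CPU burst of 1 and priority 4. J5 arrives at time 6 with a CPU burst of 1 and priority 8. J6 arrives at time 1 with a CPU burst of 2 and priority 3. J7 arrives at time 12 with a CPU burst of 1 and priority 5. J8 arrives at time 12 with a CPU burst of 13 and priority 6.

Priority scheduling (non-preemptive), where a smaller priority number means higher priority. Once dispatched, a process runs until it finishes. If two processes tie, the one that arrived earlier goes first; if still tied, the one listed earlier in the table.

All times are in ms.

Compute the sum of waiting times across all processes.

Timeline: | J2 0-4 | J3 4-21 | J6 21-23 | J4 23-24 | J7 24-25 | J8 25-38 | J1 38-40 | J5 40-41 |
Completion: J1=40  J2=4  J3=21  J4=24  J5=41  J6=23  J7=25  J8=38
Waiting = turnaround − burst: J1=27, J2=0, J3=1, J4=9, J5=34, J6=20, J7=12, J8=13
Total waiting = 27 + 0 + 1 + 9 + 34 + 20 + 12 + 13 = 116

116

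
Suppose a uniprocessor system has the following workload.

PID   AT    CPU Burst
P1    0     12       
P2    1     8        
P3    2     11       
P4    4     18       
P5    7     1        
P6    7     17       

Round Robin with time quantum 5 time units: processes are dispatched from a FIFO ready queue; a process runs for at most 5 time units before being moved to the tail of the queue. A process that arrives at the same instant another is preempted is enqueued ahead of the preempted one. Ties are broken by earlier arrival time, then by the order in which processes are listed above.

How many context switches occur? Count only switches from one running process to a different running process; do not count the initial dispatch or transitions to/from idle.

Gantt: | P1 0-5 | P2 5-10 | P3 10-15 | P4 15-20 | P1 20-25 | P5 25-26 | P6 26-31 | P2 31-34 | P3 34-39 | P4 39-44 | P1 44-46 | P6 46-51 | P3 51-52 | P4 52-57 | P6 57-62 | P4 62-65 | P6 65-67 |
Completion: P1=46  P2=34  P3=52  P4=65  P5=26  P6=67
Turnaround (C−A): P1=46  P2=33  P3=50  P4=61  P5=19  P6=60

16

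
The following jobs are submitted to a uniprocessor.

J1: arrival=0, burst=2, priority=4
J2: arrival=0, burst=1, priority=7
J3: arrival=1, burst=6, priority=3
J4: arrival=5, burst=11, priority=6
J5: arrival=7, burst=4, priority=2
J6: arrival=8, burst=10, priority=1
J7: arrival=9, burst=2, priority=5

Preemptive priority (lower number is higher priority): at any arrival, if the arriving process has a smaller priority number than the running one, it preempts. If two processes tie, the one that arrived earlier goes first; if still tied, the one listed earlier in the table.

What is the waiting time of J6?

Timeline: | J1 0-1 | J3 1-7 | J5 7-8 | J6 8-18 | J5 18-21 | J1 21-22 | J7 22-24 | J4 24-35 | J2 35-36 |
Completion: J1=22  J2=36  J3=7  J4=35  J5=21  J6=18  J7=24
Turnaround (C−A): J1=22  J2=36  J3=6  J4=30  J5=14  J6=10  J7=15
Waiting(J6) = turnaround − burst = 10 − 10 = 0

0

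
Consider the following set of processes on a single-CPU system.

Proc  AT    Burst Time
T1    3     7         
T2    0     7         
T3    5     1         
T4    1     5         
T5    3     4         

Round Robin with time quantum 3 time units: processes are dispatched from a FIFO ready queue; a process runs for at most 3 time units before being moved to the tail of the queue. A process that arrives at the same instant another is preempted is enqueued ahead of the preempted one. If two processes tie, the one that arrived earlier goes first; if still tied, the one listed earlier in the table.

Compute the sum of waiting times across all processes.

Gantt: | T2 0-3 | T4 3-6 | T1 6-9 | T5 9-12 | T2 12-15 | T3 15-16 | T4 16-18 | T1 18-21 | T5 21-22 | T2 22-23 | T1 23-24 |
Completion: T1=24  T2=23  T3=16  T4=18  T5=22
Turnaround (C−A): T1=21  T2=23  T3=11  T4=17  T5=19
Waiting = turnaround − burst: T1=14, T2=16, T3=10, T4=12, T5=15
Total waiting = 14 + 16 + 10 + 12 + 15 = 67

67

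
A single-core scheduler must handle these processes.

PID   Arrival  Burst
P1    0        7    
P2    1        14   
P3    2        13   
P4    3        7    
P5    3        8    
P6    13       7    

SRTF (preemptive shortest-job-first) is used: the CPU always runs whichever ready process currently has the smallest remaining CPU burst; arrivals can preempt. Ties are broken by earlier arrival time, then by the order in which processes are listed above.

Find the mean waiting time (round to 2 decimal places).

15.17

Timeline: | P1 0-7 | P4 7-14 | P6 14-21 | P5 21-29 | P3 29-42 | P2 42-56 |
Completion: P1=7  P2=56  P3=42  P4=14  P5=29  P6=21
Waiting times: P1=0, P2=41, P3=27, P4=4, P5=18, P6=1
Average waiting = (0+41+27+4+18+1) / 6 = 91/6 = 15.17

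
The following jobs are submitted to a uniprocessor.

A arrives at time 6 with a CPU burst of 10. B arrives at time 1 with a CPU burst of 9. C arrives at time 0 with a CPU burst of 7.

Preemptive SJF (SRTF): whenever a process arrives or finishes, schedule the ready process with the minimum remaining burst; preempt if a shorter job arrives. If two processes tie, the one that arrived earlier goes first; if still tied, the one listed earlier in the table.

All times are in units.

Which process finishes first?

Gantt: | C 0-7 | B 7-16 | A 16-26 |
Completion: A=26  B=16  C=7
Finish order: C → B → A

C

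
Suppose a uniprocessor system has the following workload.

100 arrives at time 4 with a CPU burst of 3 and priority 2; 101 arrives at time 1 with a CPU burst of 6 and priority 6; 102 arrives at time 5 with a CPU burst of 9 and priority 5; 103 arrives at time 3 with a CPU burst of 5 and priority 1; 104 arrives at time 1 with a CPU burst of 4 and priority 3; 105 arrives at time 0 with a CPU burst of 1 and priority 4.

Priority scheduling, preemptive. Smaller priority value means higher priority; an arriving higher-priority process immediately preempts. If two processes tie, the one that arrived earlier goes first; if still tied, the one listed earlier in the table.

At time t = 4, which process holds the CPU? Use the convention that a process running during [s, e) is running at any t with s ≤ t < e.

Gantt: | 105 0-1 | 104 1-3 | 103 3-8 | 100 8-11 | 104 11-13 | 102 13-22 | 101 22-28 |
Completion: 100=11  101=28  102=22  103=8  104=13  105=1

103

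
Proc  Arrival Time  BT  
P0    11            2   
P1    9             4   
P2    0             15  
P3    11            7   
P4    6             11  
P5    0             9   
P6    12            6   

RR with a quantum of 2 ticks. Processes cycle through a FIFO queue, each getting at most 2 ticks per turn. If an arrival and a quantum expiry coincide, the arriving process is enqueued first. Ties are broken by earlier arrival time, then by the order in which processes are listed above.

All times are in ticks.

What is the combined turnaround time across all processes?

Timeline: | P2 0-2 | P5 2-4 | P2 4-6 | P5 6-8 | P4 8-10 | P2 10-12 | P5 12-14 | P1 14-16 | P4 16-18 | P0 18-20 | P3 20-22 | P6 22-24 | P2 24-26 | P5 26-28 | P1 28-30 | P4 30-32 | P3 32-34 | P6 34-36 | P2 36-38 | P5 38-39 | P4 39-41 | P3 41-43 | P6 43-45 | P2 45-47 | P4 47-49 | P3 49-50 | P2 50-52 | P4 52-53 | P2 53-54 |
Completion: P0=20  P1=30  P2=54  P3=50  P4=53  P5=39  P6=45
Turnaround = completion − arrival: P0=9, P1=21, P2=54, P3=39, P4=47, P5=39, P6=33
Total turnaround = 9 + 21 + 54 + 39 + 47 + 39 + 33 = 242

242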